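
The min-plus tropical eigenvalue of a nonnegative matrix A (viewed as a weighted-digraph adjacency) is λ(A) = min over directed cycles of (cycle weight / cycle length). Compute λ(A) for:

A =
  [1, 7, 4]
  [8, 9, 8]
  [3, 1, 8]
λ(A) = 1

Enumerate directed cycles and compute their means (weight / length). Sample:
  cycle 0 → 0: weight = 1, length = 1, mean = 1/1 ≈ 1.000
  cycle 1 → 1: weight = 9, length = 1, mean = 9/1 ≈ 9.000
  cycle 2 → 2: weight = 8, length = 1, mean = 8/1 ≈ 8.000
  cycle 0 → 1 → 0: weight = 15, length = 2, mean = 15/2 ≈ 7.500
  cycle 0 → 2 → 0: weight = 7, length = 2, mean = 7/2 ≈ 3.500
  cycle 1 → 0 → 1: weight = 15, length = 2, mean = 15/2 ≈ 7.500
Minimum mean = 1.000, attained e.g. along the cycle 0 → 0 with weight 1 and length 1. So λ(A) = 1/1 = 1.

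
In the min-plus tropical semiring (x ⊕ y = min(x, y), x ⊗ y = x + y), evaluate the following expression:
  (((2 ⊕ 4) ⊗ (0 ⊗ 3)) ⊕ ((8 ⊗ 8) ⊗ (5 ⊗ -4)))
(((2 ⊕ 4) ⊗ (0 ⊗ 3)) ⊕ ((8 ⊗ 8) ⊗ (5 ⊗ -4))) = 5

Expand innermost to outermost. Recall ⊕ takes the minimum of its arguments and ⊗ takes their sum. Working out the expression (((2 ⊕ 4) ⊗ (0 ⊗ 3)) ⊕ ((8 ⊗ 8) ⊗ (5 ⊗ -4))) gives 5.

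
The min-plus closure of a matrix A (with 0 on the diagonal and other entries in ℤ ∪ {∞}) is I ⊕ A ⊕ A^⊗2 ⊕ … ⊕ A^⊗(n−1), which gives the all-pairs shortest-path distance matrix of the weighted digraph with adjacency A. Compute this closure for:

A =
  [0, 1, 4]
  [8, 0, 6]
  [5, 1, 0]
Closure =
  [0, 1, 4]
  [8, 0, 6]
  [5, 1, 0]

This is the Floyd-Warshall all-pairs shortest-path computation. For each intermediate vertex k = 0, 1, …, 2, update dist[i][j] ← min(dist[i][j], dist[i][k] + dist[k][j]). The final matrix gives, for each (i, j), the minimum total weight of any directed path from i to j (possibly empty when i = j).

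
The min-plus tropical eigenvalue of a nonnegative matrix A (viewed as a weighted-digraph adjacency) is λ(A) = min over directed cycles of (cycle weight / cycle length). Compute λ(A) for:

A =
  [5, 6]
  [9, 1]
λ(A) = 1

Enumerate directed cycles and compute their means (weight / length). Sample:
  cycle 0 → 0: weight = 5, length = 1, mean = 5/1 ≈ 5.000
  cycle 1 → 1: weight = 1, length = 1, mean = 1/1 ≈ 1.000
  cycle 0 → 1 → 0: weight = 15, length = 2, mean = 15/2 ≈ 7.500
  cycle 1 → 0 → 1: weight = 15, length = 2, mean = 15/2 ≈ 7.500
Minimum mean = 1.000, attained e.g. along the cycle 1 → 1 with weight 1 and length 1. So λ(A) = 1/1 = 1.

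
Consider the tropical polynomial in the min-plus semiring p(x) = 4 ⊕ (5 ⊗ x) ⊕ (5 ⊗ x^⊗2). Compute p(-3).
p(-3) = -1

A tropical monomial a ⊗ x^⊗i evaluates to a + i · x. Evaluating each term at x = -3:
  Term 0 contributes 4 + 0 · -3 = 4
  Term 1 contributes 5 + 1 · -3 = 2
  Term 2 contributes 5 + 2 · -3 = -1
p(-3) = ⊕ of these = min[4, 2, -1] = -1.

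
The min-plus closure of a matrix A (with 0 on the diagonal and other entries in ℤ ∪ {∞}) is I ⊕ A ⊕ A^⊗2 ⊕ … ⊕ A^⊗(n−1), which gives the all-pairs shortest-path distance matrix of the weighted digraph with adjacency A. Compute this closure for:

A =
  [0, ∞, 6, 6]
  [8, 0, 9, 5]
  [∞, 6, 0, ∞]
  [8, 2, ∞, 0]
Closure =
  [0, 8, 6, 6]
  [8, 0, 9, 5]
  [14, 6, 0, 11]
  [8, 2, 11, 0]

This is the Floyd-Warshall all-pairs shortest-path computation. For each intermediate vertex k = 0, 1, …, 3, update dist[i][j] ← min(dist[i][j], dist[i][k] + dist[k][j]). The final matrix gives, for each (i, j), the minimum total weight of any directed path from i to j (possibly empty when i = j).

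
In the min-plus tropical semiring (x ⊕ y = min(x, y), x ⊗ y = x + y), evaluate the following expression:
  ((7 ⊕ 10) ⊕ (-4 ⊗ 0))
((7 ⊕ 10) ⊕ (-4 ⊗ 0)) = -4

Expand innermost to outermost. Recall ⊕ takes the minimum of its arguments and ⊗ takes their sum. Working out the expression ((7 ⊕ 10) ⊕ (-4 ⊗ 0)) gives -4.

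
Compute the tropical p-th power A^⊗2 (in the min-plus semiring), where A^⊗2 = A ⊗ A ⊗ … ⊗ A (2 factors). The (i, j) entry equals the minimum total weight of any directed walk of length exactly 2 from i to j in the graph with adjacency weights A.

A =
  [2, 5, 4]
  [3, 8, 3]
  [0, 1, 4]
A^⊗2 =
  [4, 5, 6]
  [3, 4, 7]
  [2, 5, 4]

Each entry (A^⊗2)_ij equals the minimum over all length-2 walks i = v_0 → v_1 → … → v_2 = j of Σ_t A[v_t][v_{t+1}]. For example, for (i, j) = (0, 2) we minimise over 3 possible intermediate vertex sequences; the minimum is 6, attained along the walk 0 → 0 → 2.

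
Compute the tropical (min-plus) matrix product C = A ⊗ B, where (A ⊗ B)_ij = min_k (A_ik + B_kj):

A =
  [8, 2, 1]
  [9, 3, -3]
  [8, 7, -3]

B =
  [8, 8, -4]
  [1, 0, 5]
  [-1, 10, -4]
A ⊗ B =
  [0, 2, -3]
  [-4, 3, -7]
  [-4, 7, -7]

Apply the min-plus product entry-by-entry:
  C[0][0] = min over k of (A[0][0] + B[0][0] = 8 + 8 = 16, A[0][1] + B[1][0] = 2 + 1 = 3, A[0][2] + B[2][0] = 1 + -1 = 0) = 0 (attained at k = 2)
  C[0][1] = min over k of (A[0][0] + B[0][1] = 8 + 8 = 16, A[0][1] + B[1][1] = 2 + 0 = 2, A[0][2] + B[2][1] = 1 + 10 = 11) = 2 (attained at k = 1)
  C[0][2] = min over k of (A[0][0] + B[0][2] = 8 + -4 = 4, A[0][1] + B[1][2] = 2 + 5 = 7, A[0][2] + B[2][2] = 1 + -4 = -3) = -3 (attained at k = 2)
  C[1][0] = min over k of (A[1][0] + B[0][0] = 9 + 8 = 17, A[1][1] + B[1][0] = 3 + 1 = 4, A[1][2] + B[2][0] = -3 + -1 = -4) = -4 (attained at k = 2)
  C[1][1] = min over k of (A[1][0] + B[0][1] = 9 + 8 = 17, A[1][1] + B[1][1] = 3 + 0 = 3, A[1][2] + B[2][1] = -3 + 10 = 7) = 3 (attained at k = 1)
  C[1][2] = min over k of (A[1][0] + B[0][2] = 9 + -4 = 5, A[1][1] + B[1][2] = 3 + 5 = 8, A[1][2] + B[2][2] = -3 + -4 = -7) = -7 (attained at k = 2)
  C[2][0] = min over k of (A[2][0] + B[0][0] = 8 + 8 = 16, A[2][1] + B[1][0] = 7 + 1 = 8, A[2][2] + B[2][0] = -3 + -1 = -4) = -4 (attained at k = 2)
  C[2][1] = min over k of (A[2][0] + B[0][1] = 8 + 8 = 16, A[2][1] + B[1][1] = 7 + 0 = 7, A[2][2] + B[2][1] = -3 + 10 = 7) = 7 (attained at k = 1)
  C[2][2] = min over k of (A[2][0] + B[0][2] = 8 + -4 = 4, A[2][1] + B[1][2] = 7 + 5 = 12, A[2][2] + B[2][2] = -3 + -4 = -7) = -7 (attained at k = 2)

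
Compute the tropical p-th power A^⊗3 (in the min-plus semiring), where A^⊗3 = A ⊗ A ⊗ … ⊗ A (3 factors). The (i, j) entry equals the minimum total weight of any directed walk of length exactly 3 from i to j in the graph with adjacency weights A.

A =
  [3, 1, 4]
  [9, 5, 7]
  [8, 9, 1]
A^⊗3 =
  [9, 7, 6]
  [15, 13, 9]
  [10, 10, 3]

Each entry (A^⊗3)_ij equals the minimum over all length-3 walks i = v_0 → v_1 → … → v_3 = j of Σ_t A[v_t][v_{t+1}]. For example, for (i, j) = (0, 2) we minimise over 9 possible intermediate vertex sequences; the minimum is 6, attained along the walk 0 → 2 → 2 → 2.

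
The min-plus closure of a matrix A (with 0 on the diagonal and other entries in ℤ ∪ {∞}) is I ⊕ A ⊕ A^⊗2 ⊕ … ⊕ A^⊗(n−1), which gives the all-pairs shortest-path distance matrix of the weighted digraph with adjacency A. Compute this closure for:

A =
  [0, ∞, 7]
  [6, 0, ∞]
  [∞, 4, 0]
Closure =
  [0, 11, 7]
  [6, 0, 13]
  [10, 4, 0]

This is the Floyd-Warshall all-pairs shortest-path computation. For each intermediate vertex k = 0, 1, …, 2, update dist[i][j] ← min(dist[i][j], dist[i][k] + dist[k][j]). The final matrix gives, for each (i, j), the minimum total weight of any directed path from i to j (possibly empty when i = j).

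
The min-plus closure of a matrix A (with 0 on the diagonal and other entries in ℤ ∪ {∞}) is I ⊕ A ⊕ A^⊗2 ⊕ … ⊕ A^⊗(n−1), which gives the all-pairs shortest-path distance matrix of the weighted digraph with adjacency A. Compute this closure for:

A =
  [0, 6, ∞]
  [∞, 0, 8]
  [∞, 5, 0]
Closure =
  [0, 6, 14]
  [∞, 0, 8]
  [∞, 5, 0]

This is the Floyd-Warshall all-pairs shortest-path computation. For each intermediate vertex k = 0, 1, …, 2, update dist[i][j] ← min(dist[i][j], dist[i][k] + dist[k][j]). The final matrix gives, for each (i, j), the minimum total weight of any directed path from i to j (possibly empty when i = j).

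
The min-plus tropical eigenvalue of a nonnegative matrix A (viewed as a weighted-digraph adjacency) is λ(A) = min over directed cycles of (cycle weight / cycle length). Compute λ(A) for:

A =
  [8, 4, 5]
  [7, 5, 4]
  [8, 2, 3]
λ(A) = 3

Enumerate directed cycles and compute their means (weight / length). Sample:
  cycle 0 → 0: weight = 8, length = 1, mean = 8/1 ≈ 8.000
  cycle 1 → 1: weight = 5, length = 1, mean = 5/1 ≈ 5.000
  cycle 2 → 2: weight = 3, length = 1, mean = 3/1 ≈ 3.000
  cycle 0 → 1 → 0: weight = 11, length = 2, mean = 11/2 ≈ 5.500
  cycle 0 → 2 → 0: weight = 13, length = 2, mean = 13/2 ≈ 6.500
  cycle 1 → 0 → 1: weight = 11, length = 2, mean = 11/2 ≈ 5.500
Minimum mean = 3.000, attained e.g. along the cycle 2 → 2 with weight 3 and length 1. So λ(A) = 3/1 = 3.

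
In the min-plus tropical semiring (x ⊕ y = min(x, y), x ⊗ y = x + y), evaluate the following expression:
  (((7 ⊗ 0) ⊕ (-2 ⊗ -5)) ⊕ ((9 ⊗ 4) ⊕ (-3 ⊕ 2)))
(((7 ⊗ 0) ⊕ (-2 ⊗ -5)) ⊕ ((9 ⊗ 4) ⊕ (-3 ⊕ 2))) = -7

Expand innermost to outermost. Recall ⊕ takes the minimum of its arguments and ⊗ takes their sum. Working out the expression (((7 ⊗ 0) ⊕ (-2 ⊗ -5)) ⊕ ((9 ⊗ 4) ⊕ (-3 ⊕ 2))) gives -7.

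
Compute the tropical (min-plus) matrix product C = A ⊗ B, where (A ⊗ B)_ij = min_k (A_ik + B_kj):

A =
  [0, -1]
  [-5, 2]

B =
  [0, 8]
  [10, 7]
A ⊗ B =
  [0, 6]
  [-5, 3]

Apply the min-plus product entry-by-entry:
  C[0][0] = min over k of (A[0][0] + B[0][0] = 0 + 0 = 0, A[0][1] + B[1][0] = -1 + 10 = 9) = 0 (attained at k = 0)
  C[0][1] = min over k of (A[0][0] + B[0][1] = 0 + 8 = 8, A[0][1] + B[1][1] = -1 + 7 = 6) = 6 (attained at k = 1)
  C[1][0] = min over k of (A[1][0] + B[0][0] = -5 + 0 = -5, A[1][1] + B[1][0] = 2 + 10 = 12) = -5 (attained at k = 0)
  C[1][1] = min over k of (A[1][0] + B[0][1] = -5 + 8 = 3, A[1][1] + B[1][1] = 2 + 7 = 9) = 3 (attained at k = 0)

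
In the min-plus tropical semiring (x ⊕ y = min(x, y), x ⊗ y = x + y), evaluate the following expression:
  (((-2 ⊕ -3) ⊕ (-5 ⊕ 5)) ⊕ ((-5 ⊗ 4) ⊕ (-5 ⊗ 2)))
(((-2 ⊕ -3) ⊕ (-5 ⊕ 5)) ⊕ ((-5 ⊗ 4) ⊕ (-5 ⊗ 2))) = -5

Expand innermost to outermost. Recall ⊕ takes the minimum of its arguments and ⊗ takes their sum. Working out the expression (((-2 ⊕ -3) ⊕ (-5 ⊕ 5)) ⊕ ((-5 ⊗ 4) ⊕ (-5 ⊗ 2))) gives -5.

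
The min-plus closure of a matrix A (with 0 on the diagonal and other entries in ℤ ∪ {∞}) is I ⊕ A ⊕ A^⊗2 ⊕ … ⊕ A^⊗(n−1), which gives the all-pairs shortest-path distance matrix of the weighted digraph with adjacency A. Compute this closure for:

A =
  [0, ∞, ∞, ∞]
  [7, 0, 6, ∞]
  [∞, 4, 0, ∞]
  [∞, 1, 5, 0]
Closure =
  [0, ∞, ∞, ∞]
  [7, 0, 6, ∞]
  [11, 4, 0, ∞]
  [8, 1, 5, 0]

This is the Floyd-Warshall all-pairs shortest-path computation. For each intermediate vertex k = 0, 1, …, 3, update dist[i][j] ← min(dist[i][j], dist[i][k] + dist[k][j]). The final matrix gives, for each (i, j), the minimum total weight of any directed path from i to j (possibly empty when i = j).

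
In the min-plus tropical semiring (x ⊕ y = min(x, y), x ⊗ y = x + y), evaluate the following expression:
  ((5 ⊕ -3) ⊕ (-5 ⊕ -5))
((5 ⊕ -3) ⊕ (-5 ⊕ -5)) = -5

Expand innermost to outermost. Recall ⊕ takes the minimum of its arguments and ⊗ takes their sum. Working out the expression ((5 ⊕ -3) ⊕ (-5 ⊕ -5)) gives -5.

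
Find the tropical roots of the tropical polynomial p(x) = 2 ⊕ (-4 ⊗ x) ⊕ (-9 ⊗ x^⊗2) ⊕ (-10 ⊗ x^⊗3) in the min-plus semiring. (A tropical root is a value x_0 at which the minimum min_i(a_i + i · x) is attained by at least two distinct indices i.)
Roots: {1, 5, 6}

Each tropical root is a break point of the lower envelope of the lines y = a_i + i · x (there are 4 lines, with slopes 0, 1, ..., 3). Only the lines that attain the minimum somewhere contribute to roots; other lines are dominated. Here the surviving (envelope) indices are i = 3, i = 2, i = 1, i = 0.
Intersections between consecutive envelope lines give the roots: for adjacent envelope indices i < j the intersection is x = (a_i − a_j) / (j − i). Reading off the sorted break points: {1, 5, 6}.
Verification: at each break x_0, at least two indices attain the minimum of min_i(a_i + i · x_0).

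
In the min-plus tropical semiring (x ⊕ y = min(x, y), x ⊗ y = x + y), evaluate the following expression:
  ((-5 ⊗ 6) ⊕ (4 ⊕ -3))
((-5 ⊗ 6) ⊕ (4 ⊕ -3)) = -3

Expand innermost to outermost. Recall ⊕ takes the minimum of its arguments and ⊗ takes their sum. Working out the expression ((-5 ⊗ 6) ⊕ (4 ⊕ -3)) gives -3.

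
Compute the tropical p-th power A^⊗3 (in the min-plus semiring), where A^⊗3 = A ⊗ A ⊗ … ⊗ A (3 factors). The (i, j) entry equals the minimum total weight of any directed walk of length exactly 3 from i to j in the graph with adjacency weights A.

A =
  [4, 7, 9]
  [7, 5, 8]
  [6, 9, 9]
A^⊗3 =
  [12, 15, 17]
  [15, 15, 18]
  [14, 17, 19]

Each entry (A^⊗3)_ij equals the minimum over all length-3 walks i = v_0 → v_1 → … → v_3 = j of Σ_t A[v_t][v_{t+1}]. For example, for (i, j) = (0, 2) we minimise over 9 possible intermediate vertex sequences; the minimum is 17, attained along the walk 0 → 0 → 0 → 2.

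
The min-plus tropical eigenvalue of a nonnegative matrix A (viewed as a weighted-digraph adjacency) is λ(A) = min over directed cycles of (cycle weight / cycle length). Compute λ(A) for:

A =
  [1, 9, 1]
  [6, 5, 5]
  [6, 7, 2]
λ(A) = 1

Enumerate directed cycles and compute their means (weight / length). Sample:
  cycle 0 → 0: weight = 1, length = 1, mean = 1/1 ≈ 1.000
  cycle 1 → 1: weight = 5, length = 1, mean = 5/1 ≈ 5.000
  cycle 2 → 2: weight = 2, length = 1, mean = 2/1 ≈ 2.000
  cycle 0 → 1 → 0: weight = 15, length = 2, mean = 15/2 ≈ 7.500
  cycle 0 → 2 → 0: weight = 7, length = 2, mean = 7/2 ≈ 3.500
  cycle 1 → 0 → 1: weight = 15, length = 2, mean = 15/2 ≈ 7.500
Minimum mean = 1.000, attained e.g. along the cycle 0 → 0 with weight 1 and length 1. So λ(A) = 1/1 = 1.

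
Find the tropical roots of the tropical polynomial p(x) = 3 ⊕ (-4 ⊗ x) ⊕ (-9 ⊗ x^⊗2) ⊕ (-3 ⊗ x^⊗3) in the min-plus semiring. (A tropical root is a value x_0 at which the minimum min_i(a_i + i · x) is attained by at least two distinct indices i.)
Roots: {-6, 5, 7}

Each tropical root is a break point of the lower envelope of the lines y = a_i + i · x (there are 4 lines, with slopes 0, 1, ..., 3). Only the lines that attain the minimum somewhere contribute to roots; other lines are dominated. Here the surviving (envelope) indices are i = 3, i = 2, i = 1, i = 0.
Intersections between consecutive envelope lines give the roots: for adjacent envelope indices i < j the intersection is x = (a_i − a_j) / (j − i). Reading off the sorted break points: {-6, 5, 7}.
Verification: at each break x_0, at least two indices attain the minimum of min_i(a_i + i · x_0).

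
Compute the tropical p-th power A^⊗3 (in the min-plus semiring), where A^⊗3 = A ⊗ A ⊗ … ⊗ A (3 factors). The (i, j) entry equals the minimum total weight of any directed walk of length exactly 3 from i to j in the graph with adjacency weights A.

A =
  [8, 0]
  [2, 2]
A^⊗3 =
  [4, 2]
  [4, 4]

Each entry (A^⊗3)_ij equals the minimum over all length-3 walks i = v_0 → v_1 → … → v_3 = j of Σ_t A[v_t][v_{t+1}]. For example, for (i, j) = (0, 1) we minimise over 4 possible intermediate vertex sequences; the minimum is 2, attained along the walk 0 → 1 → 0 → 1.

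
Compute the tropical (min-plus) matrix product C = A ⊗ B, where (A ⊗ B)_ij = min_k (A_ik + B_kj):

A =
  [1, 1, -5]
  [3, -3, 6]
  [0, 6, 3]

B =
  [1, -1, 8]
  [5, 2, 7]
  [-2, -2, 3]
A ⊗ B =
  [-7, -7, -2]
  [2, -1, 4]
  [1, -1, 6]

Apply the min-plus product entry-by-entry:
  C[0][0] = min over k of (A[0][0] + B[0][0] = 1 + 1 = 2, A[0][1] + B[1][0] = 1 + 5 = 6, A[0][2] + B[2][0] = -5 + -2 = -7) = -7 (attained at k = 2)
  C[0][1] = min over k of (A[0][0] + B[0][1] = 1 + -1 = 0, A[0][1] + B[1][1] = 1 + 2 = 3, A[0][2] + B[2][1] = -5 + -2 = -7) = -7 (attained at k = 2)
  C[0][2] = min over k of (A[0][0] + B[0][2] = 1 + 8 = 9, A[0][1] + B[1][2] = 1 + 7 = 8, A[0][2] + B[2][2] = -5 + 3 = -2) = -2 (attained at k = 2)
  C[1][0] = min over k of (A[1][0] + B[0][0] = 3 + 1 = 4, A[1][1] + B[1][0] = -3 + 5 = 2, A[1][2] + B[2][0] = 6 + -2 = 4) = 2 (attained at k = 1)
  C[1][1] = min over k of (A[1][0] + B[0][1] = 3 + -1 = 2, A[1][1] + B[1][1] = -3 + 2 = -1, A[1][2] + B[2][1] = 6 + -2 = 4) = -1 (attained at k = 1)
  C[1][2] = min over k of (A[1][0] + B[0][2] = 3 + 8 = 11, A[1][1] + B[1][2] = -3 + 7 = 4, A[1][2] + B[2][2] = 6 + 3 = 9) = 4 (attained at k = 1)
  C[2][0] = min over k of (A[2][0] + B[0][0] = 0 + 1 = 1, A[2][1] + B[1][0] = 6 + 5 = 11, A[2][2] + B[2][0] = 3 + -2 = 1) = 1 (attained at k = 0)
  C[2][1] = min over k of (A[2][0] + B[0][1] = 0 + -1 = -1, A[2][1] + B[1][1] = 6 + 2 = 8, A[2][2] + B[2][1] = 3 + -2 = 1) = -1 (attained at k = 0)
  C[2][2] = min over k of (A[2][0] + B[0][2] = 0 + 8 = 8, A[2][1] + B[1][2] = 6 + 7 = 13, A[2][2] + B[2][2] = 3 + 3 = 6) = 6 (attained at k = 2)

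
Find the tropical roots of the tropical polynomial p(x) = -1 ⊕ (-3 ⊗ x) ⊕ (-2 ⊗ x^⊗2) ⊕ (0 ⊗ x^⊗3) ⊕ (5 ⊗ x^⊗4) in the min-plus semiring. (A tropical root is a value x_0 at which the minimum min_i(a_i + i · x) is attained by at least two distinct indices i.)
Roots: {-5, -2, -1, 2}

Each tropical root is a break point of the lower envelope of the lines y = a_i + i · x (there are 5 lines, with slopes 0, 1, ..., 4). Only the lines that attain the minimum somewhere contribute to roots; other lines are dominated. Here the surviving (envelope) indices are i = 4, i = 3, i = 2, i = 1, i = 0.
Intersections between consecutive envelope lines give the roots: for adjacent envelope indices i < j the intersection is x = (a_i − a_j) / (j − i). Reading off the sorted break points: {-5, -2, -1, 2}.
Verification: at each break x_0, at least two indices attain the minimum of min_i(a_i + i · x_0).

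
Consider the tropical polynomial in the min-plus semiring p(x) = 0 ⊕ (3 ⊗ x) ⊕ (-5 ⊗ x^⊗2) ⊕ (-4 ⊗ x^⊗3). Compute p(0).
p(0) = -5

A tropical monomial a ⊗ x^⊗i evaluates to a + i · x. Evaluating each term at x = 0:
  Term 0 contributes 0 + 0 · 0 = 0
  Term 1 contributes 3 + 1 · 0 = 3
  Term 2 contributes -5 + 2 · 0 = -5
  Term 3 contributes -4 + 3 · 0 = -4
p(0) = ⊕ of these = min[0, 3, -5, -4] = -5.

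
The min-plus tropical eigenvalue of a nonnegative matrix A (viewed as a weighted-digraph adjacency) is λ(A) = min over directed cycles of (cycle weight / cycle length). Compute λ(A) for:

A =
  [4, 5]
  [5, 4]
λ(A) = 4

Enumerate directed cycles and compute their means (weight / length). Sample:
  cycle 0 → 0: weight = 4, length = 1, mean = 4/1 ≈ 4.000
  cycle 1 → 1: weight = 4, length = 1, mean = 4/1 ≈ 4.000
  cycle 0 → 1 → 0: weight = 10, length = 2, mean = 10/2 ≈ 5.000
  cycle 1 → 0 → 1: weight = 10, length = 2, mean = 10/2 ≈ 5.000
Minimum mean = 4.000, attained e.g. along the cycle 0 → 0 with weight 4 and length 1. So λ(A) = 4/1 = 4.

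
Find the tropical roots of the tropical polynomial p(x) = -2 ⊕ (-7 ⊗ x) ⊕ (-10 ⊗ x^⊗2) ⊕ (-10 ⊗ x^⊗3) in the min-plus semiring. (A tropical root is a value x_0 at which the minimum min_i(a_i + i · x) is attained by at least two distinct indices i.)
Roots: {0, 3, 5}

Each tropical root is a break point of the lower envelope of the lines y = a_i + i · x (there are 4 lines, with slopes 0, 1, ..., 3). Only the lines that attain the minimum somewhere contribute to roots; other lines are dominated. Here the surviving (envelope) indices are i = 3, i = 2, i = 1, i = 0.
Intersections between consecutive envelope lines give the roots: for adjacent envelope indices i < j the intersection is x = (a_i − a_j) / (j − i). Reading off the sorted break points: {0, 3, 5}.
Verification: at each break x_0, at least two indices attain the minimum of min_i(a_i + i · x_0).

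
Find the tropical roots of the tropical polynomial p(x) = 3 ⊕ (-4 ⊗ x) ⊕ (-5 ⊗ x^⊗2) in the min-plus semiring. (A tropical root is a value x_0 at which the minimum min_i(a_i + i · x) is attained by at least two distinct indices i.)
Roots: {1, 7}

Each tropical root is a break point of the lower envelope of the lines y = a_i + i · x (there are 3 lines, with slopes 0, 1, ..., 2). Only the lines that attain the minimum somewhere contribute to roots; other lines are dominated. Here the surviving (envelope) indices are i = 2, i = 1, i = 0.
Intersections between consecutive envelope lines give the roots: for adjacent envelope indices i < j the intersection is x = (a_i − a_j) / (j − i). Reading off the sorted break points: {1, 7}.
Verification: at each break x_0, at least two indices attain the minimum of min_i(a_i + i · x_0).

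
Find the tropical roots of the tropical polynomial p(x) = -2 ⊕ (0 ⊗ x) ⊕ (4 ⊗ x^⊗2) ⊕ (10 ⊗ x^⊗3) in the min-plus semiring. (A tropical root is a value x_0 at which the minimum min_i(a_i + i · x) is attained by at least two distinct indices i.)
Roots: {-6, -4, -2}

Each tropical root is a break point of the lower envelope of the lines y = a_i + i · x (there are 4 lines, with slopes 0, 1, ..., 3). Only the lines that attain the minimum somewhere contribute to roots; other lines are dominated. Here the surviving (envelope) indices are i = 3, i = 2, i = 1, i = 0.
Intersections between consecutive envelope lines give the roots: for adjacent envelope indices i < j the intersection is x = (a_i − a_j) / (j − i). Reading off the sorted break points: {-6, -4, -2}.
Verification: at each break x_0, at least two indices attain the minimum of min_i(a_i + i · x_0).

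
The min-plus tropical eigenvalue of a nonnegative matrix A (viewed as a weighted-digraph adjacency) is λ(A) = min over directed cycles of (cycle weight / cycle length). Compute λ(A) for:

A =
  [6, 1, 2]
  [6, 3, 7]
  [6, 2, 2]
λ(A) = 2

Enumerate directed cycles and compute their means (weight / length). Sample:
  cycle 0 → 0: weight = 6, length = 1, mean = 6/1 ≈ 6.000
  cycle 1 → 1: weight = 3, length = 1, mean = 3/1 ≈ 3.000
  cycle 2 → 2: weight = 2, length = 1, mean = 2/1 ≈ 2.000
  cycle 0 → 1 → 0: weight = 7, length = 2, mean = 7/2 ≈ 3.500
  cycle 0 → 2 → 0: weight = 8, length = 2, mean = 8/2 ≈ 4.000
  cycle 1 → 0 → 1: weight = 7, length = 2, mean = 7/2 ≈ 3.500
Minimum mean = 2.000, attained e.g. along the cycle 2 → 2 with weight 2 and length 1. So λ(A) = 2/1 = 2.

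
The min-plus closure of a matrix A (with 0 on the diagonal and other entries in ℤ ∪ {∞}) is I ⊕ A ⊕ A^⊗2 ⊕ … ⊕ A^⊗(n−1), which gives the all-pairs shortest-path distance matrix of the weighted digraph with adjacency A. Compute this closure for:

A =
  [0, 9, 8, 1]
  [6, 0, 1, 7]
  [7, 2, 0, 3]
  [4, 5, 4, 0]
Closure =
  [0, 6, 5, 1]
  [6, 0, 1, 4]
  [7, 2, 0, 3]
  [4, 5, 4, 0]

This is the Floyd-Warshall all-pairs shortest-path computation. For each intermediate vertex k = 0, 1, …, 3, update dist[i][j] ← min(dist[i][j], dist[i][k] + dist[k][j]). The final matrix gives, for each (i, j), the minimum total weight of any directed path from i to j (possibly empty when i = j).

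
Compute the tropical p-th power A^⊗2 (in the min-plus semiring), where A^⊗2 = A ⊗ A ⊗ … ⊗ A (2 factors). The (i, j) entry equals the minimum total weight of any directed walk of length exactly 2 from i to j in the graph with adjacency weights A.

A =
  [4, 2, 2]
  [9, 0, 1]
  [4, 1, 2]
A^⊗2 =
  [6, 2, 3]
  [5, 0, 1]
  [6, 1, 2]

Each entry (A^⊗2)_ij equals the minimum over all length-2 walks i = v_0 → v_1 → … → v_2 = j of Σ_t A[v_t][v_{t+1}]. For example, for (i, j) = (0, 2) we minimise over 3 possible intermediate vertex sequences; the minimum is 3, attained along the walk 0 → 1 → 2.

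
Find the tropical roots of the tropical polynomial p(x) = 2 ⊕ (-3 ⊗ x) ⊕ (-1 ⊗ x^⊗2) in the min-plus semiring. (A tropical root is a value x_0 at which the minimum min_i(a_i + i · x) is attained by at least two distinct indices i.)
Roots: {-2, 5}

Each tropical root is a break point of the lower envelope of the lines y = a_i + i · x (there are 3 lines, with slopes 0, 1, ..., 2). Only the lines that attain the minimum somewhere contribute to roots; other lines are dominated. Here the surviving (envelope) indices are i = 2, i = 1, i = 0.
Intersections between consecutive envelope lines give the roots: for adjacent envelope indices i < j the intersection is x = (a_i − a_j) / (j − i). Reading off the sorted break points: {-2, 5}.
Verification: at each break x_0, at least two indices attain the minimum of min_i(a_i + i · x_0).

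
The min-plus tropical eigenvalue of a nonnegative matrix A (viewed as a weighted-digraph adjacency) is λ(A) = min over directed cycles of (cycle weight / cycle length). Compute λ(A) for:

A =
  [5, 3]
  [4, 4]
λ(A) = 7/2

Enumerate directed cycles and compute their means (weight / length). Sample:
  cycle 0 → 0: weight = 5, length = 1, mean = 5/1 ≈ 5.000
  cycle 1 → 1: weight = 4, length = 1, mean = 4/1 ≈ 4.000
  cycle 0 → 1 → 0: weight = 7, length = 2, mean = 7/2 ≈ 3.500
  cycle 1 → 0 → 1: weight = 7, length = 2, mean = 7/2 ≈ 3.500
Minimum mean = 3.500, attained e.g. along the cycle 0 → 1 → 0 with weight 7 and length 2. So λ(A) = 7/2 = 7/2.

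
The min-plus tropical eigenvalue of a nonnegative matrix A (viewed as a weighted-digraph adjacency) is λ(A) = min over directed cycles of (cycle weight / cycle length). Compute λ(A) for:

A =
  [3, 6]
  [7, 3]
λ(A) = 3

Enumerate directed cycles and compute their means (weight / length). Sample:
  cycle 0 → 0: weight = 3, length = 1, mean = 3/1 ≈ 3.000
  cycle 1 → 1: weight = 3, length = 1, mean = 3/1 ≈ 3.000
  cycle 0 → 1 → 0: weight = 13, length = 2, mean = 13/2 ≈ 6.500
  cycle 1 → 0 → 1: weight = 13, length = 2, mean = 13/2 ≈ 6.500
Minimum mean = 3.000, attained e.g. along the cycle 0 → 0 with weight 3 and length 1. So λ(A) = 3/1 = 3.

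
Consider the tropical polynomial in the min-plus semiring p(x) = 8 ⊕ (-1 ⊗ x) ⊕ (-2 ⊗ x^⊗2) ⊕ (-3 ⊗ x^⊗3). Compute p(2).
p(2) = 1

A tropical monomial a ⊗ x^⊗i evaluates to a + i · x. Evaluating each term at x = 2:
  Term 0 contributes 8 + 0 · 2 = 8
  Term 1 contributes -1 + 1 · 2 = 1
  Term 2 contributes -2 + 2 · 2 = 2
  Term 3 contributes -3 + 3 · 2 = 3
p(2) = ⊕ of these = min[8, 1, 2, 3] = 1.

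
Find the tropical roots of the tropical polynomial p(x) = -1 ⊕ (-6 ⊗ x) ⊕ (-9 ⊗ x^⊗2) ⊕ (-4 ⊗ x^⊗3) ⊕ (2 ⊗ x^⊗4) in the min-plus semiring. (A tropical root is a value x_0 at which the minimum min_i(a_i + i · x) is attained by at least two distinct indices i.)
Roots: {-6, -5, 3, 5}

Each tropical root is a break point of the lower envelope of the lines y = a_i + i · x (there are 5 lines, with slopes 0, 1, ..., 4). Only the lines that attain the minimum somewhere contribute to roots; other lines are dominated. Here the surviving (envelope) indices are i = 4, i = 3, i = 2, i = 1, i = 0.
Intersections between consecutive envelope lines give the roots: for adjacent envelope indices i < j the intersection is x = (a_i − a_j) / (j − i). Reading off the sorted break points: {-6, -5, 3, 5}.
Verification: at each break x_0, at least two indices attain the minimum of min_i(a_i + i · x_0).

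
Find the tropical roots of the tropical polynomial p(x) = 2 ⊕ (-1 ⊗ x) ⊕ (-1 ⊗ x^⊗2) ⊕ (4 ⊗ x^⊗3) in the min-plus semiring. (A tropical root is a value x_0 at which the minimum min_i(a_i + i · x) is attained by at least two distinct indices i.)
Roots: {-5, 0, 3}

Each tropical root is a break point of the lower envelope of the lines y = a_i + i · x (there are 4 lines, with slopes 0, 1, ..., 3). Only the lines that attain the minimum somewhere contribute to roots; other lines are dominated. Here the surviving (envelope) indices are i = 3, i = 2, i = 1, i = 0.
Intersections between consecutive envelope lines give the roots: for adjacent envelope indices i < j the intersection is x = (a_i − a_j) / (j − i). Reading off the sorted break points: {-5, 0, 3}.
Verification: at each break x_0, at least two indices attain the minimum of min_i(a_i + i · x_0).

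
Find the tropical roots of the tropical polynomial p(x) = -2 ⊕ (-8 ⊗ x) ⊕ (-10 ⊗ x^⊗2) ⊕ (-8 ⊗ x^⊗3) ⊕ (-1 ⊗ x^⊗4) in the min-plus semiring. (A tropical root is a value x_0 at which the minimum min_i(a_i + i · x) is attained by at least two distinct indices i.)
Roots: {-7, -2, 2, 6}

Each tropical root is a break point of the lower envelope of the lines y = a_i + i · x (there are 5 lines, with slopes 0, 1, ..., 4). Only the lines that attain the minimum somewhere contribute to roots; other lines are dominated. Here the surviving (envelope) indices are i = 4, i = 3, i = 2, i = 1, i = 0.
Intersections between consecutive envelope lines give the roots: for adjacent envelope indices i < j the intersection is x = (a_i − a_j) / (j − i). Reading off the sorted break points: {-7, -2, 2, 6}.
Verification: at each break x_0, at least two indices attain the minimum of min_i(a_i + i · x_0).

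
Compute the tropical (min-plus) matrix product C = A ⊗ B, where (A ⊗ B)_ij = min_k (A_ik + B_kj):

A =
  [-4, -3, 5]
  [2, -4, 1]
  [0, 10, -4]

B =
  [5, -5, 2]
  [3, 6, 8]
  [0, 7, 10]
A ⊗ B =
  [0, -9, -2]
  [-1, -3, 4]
  [-4, -5, 2]

Apply the min-plus product entry-by-entry:
  C[0][0] = min over k of (A[0][0] + B[0][0] = -4 + 5 = 1, A[0][1] + B[1][0] = -3 + 3 = 0, A[0][2] + B[2][0] = 5 + 0 = 5) = 0 (attained at k = 1)
  C[0][1] = min over k of (A[0][0] + B[0][1] = -4 + -5 = -9, A[0][1] + B[1][1] = -3 + 6 = 3, A[0][2] + B[2][1] = 5 + 7 = 12) = -9 (attained at k = 0)
  C[0][2] = min over k of (A[0][0] + B[0][2] = -4 + 2 = -2, A[0][1] + B[1][2] = -3 + 8 = 5, A[0][2] + B[2][2] = 5 + 10 = 15) = -2 (attained at k = 0)
  C[1][0] = min over k of (A[1][0] + B[0][0] = 2 + 5 = 7, A[1][1] + B[1][0] = -4 + 3 = -1, A[1][2] + B[2][0] = 1 + 0 = 1) = -1 (attained at k = 1)
  C[1][1] = min over k of (A[1][0] + B[0][1] = 2 + -5 = -3, A[1][1] + B[1][1] = -4 + 6 = 2, A[1][2] + B[2][1] = 1 + 7 = 8) = -3 (attained at k = 0)
  C[1][2] = min over k of (A[1][0] + B[0][2] = 2 + 2 = 4, A[1][1] + B[1][2] = -4 + 8 = 4, A[1][2] + B[2][2] = 1 + 10 = 11) = 4 (attained at k = 0)
  C[2][0] = min over k of (A[2][0] + B[0][0] = 0 + 5 = 5, A[2][1] + B[1][0] = 10 + 3 = 13, A[2][2] + B[2][0] = -4 + 0 = -4) = -4 (attained at k = 2)
  C[2][1] = min over k of (A[2][0] + B[0][1] = 0 + -5 = -5, A[2][1] + B[1][1] = 10 + 6 = 16, A[2][2] + B[2][1] = -4 + 7 = 3) = -5 (attained at k = 0)
  C[2][2] = min over k of (A[2][0] + B[0][2] = 0 + 2 = 2, A[2][1] + B[1][2] = 10 + 8 = 18, A[2][2] + B[2][2] = -4 + 10 = 6) = 2 (attained at k = 0)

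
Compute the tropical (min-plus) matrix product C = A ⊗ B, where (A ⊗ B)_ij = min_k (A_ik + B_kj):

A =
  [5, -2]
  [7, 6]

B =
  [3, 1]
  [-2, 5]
A ⊗ B =
  [-4, 3]
  [4, 8]

Apply the min-plus product entry-by-entry:
  C[0][0] = min over k of (A[0][0] + B[0][0] = 5 + 3 = 8, A[0][1] + B[1][0] = -2 + -2 = -4) = -4 (attained at k = 1)
  C[0][1] = min over k of (A[0][0] + B[0][1] = 5 + 1 = 6, A[0][1] + B[1][1] = -2 + 5 = 3) = 3 (attained at k = 1)
  C[1][0] = min over k of (A[1][0] + B[0][0] = 7 + 3 = 10, A[1][1] + B[1][0] = 6 + -2 = 4) = 4 (attained at k = 1)
  C[1][1] = min over k of (A[1][0] + B[0][1] = 7 + 1 = 8, A[1][1] + B[1][1] = 6 + 5 = 11) = 8 (attained at k = 0)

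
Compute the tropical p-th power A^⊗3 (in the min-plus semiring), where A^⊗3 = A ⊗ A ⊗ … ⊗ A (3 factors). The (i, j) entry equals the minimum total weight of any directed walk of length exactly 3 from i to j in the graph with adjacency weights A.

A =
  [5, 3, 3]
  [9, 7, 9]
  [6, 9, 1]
A^⊗3 =
  [10, 12, 5]
  [16, 17, 11]
  [8, 10, 3]

Each entry (A^⊗3)_ij equals the minimum over all length-3 walks i = v_0 → v_1 → … → v_3 = j of Σ_t A[v_t][v_{t+1}]. For example, for (i, j) = (0, 2) we minimise over 9 possible intermediate vertex sequences; the minimum is 5, attained along the walk 0 → 2 → 2 → 2.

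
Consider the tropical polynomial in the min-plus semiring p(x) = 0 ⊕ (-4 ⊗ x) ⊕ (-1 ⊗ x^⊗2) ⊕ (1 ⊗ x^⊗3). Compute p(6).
p(6) = 0

A tropical monomial a ⊗ x^⊗i evaluates to a + i · x. Evaluating each term at x = 6:
  Term 0 contributes 0 + 0 · 6 = 0
  Term 1 contributes -4 + 1 · 6 = 2
  Term 2 contributes -1 + 2 · 6 = 11
  Term 3 contributes 1 + 3 · 6 = 19
p(6) = ⊕ of these = min[0, 2, 11, 19] = 0.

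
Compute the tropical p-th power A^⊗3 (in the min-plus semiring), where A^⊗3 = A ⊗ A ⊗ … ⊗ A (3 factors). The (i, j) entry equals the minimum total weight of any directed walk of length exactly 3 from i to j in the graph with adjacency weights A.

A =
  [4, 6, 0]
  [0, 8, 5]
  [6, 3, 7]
A^⊗3 =
  [3, 7, 6]
  [6, 3, 4]
  [7, 9, 3]

Each entry (A^⊗3)_ij equals the minimum over all length-3 walks i = v_0 → v_1 → … → v_3 = j of Σ_t A[v_t][v_{t+1}]. For example, for (i, j) = (0, 2) we minimise over 9 possible intermediate vertex sequences; the minimum is 6, attained along the walk 0 → 1 → 0 → 2.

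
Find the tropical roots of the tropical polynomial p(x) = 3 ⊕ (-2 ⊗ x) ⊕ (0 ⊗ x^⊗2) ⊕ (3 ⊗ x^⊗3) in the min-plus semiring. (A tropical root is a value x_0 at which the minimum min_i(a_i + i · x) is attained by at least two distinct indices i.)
Roots: {-3, -2, 5}

Each tropical root is a break point of the lower envelope of the lines y = a_i + i · x (there are 4 lines, with slopes 0, 1, ..., 3). Only the lines that attain the minimum somewhere contribute to roots; other lines are dominated. Here the surviving (envelope) indices are i = 3, i = 2, i = 1, i = 0.
Intersections between consecutive envelope lines give the roots: for adjacent envelope indices i < j the intersection is x = (a_i − a_j) / (j − i). Reading off the sorted break points: {-3, -2, 5}.
Verification: at each break x_0, at least two indices attain the minimum of min_i(a_i + i · x_0).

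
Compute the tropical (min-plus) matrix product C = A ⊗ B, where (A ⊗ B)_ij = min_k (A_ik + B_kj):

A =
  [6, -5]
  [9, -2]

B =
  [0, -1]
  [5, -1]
A ⊗ B =
  [0, -6]
  [3, -3]

Apply the min-plus product entry-by-entry:
  C[0][0] = min over k of (A[0][0] + B[0][0] = 6 + 0 = 6, A[0][1] + B[1][0] = -5 + 5 = 0) = 0 (attained at k = 1)
  C[0][1] = min over k of (A[0][0] + B[0][1] = 6 + -1 = 5, A[0][1] + B[1][1] = -5 + -1 = -6) = -6 (attained at k = 1)
  C[1][0] = min over k of (A[1][0] + B[0][0] = 9 + 0 = 9, A[1][1] + B[1][0] = -2 + 5 = 3) = 3 (attained at k = 1)
  C[1][1] = min over k of (A[1][0] + B[0][1] = 9 + -1 = 8, A[1][1] + B[1][1] = -2 + -1 = -3) = -3 (attained at k = 1)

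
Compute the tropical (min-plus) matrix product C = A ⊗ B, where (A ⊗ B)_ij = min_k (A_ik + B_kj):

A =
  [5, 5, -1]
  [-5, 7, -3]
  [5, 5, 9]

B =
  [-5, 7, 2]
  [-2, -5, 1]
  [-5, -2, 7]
A ⊗ B =
  [-6, -3, 6]
  [-10, -5, -3]
  [0, 0, 6]

Apply the min-plus product entry-by-entry:
  C[0][0] = min over k of (A[0][0] + B[0][0] = 5 + -5 = 0, A[0][1] + B[1][0] = 5 + -2 = 3, A[0][2] + B[2][0] = -1 + -5 = -6) = -6 (attained at k = 2)
  C[0][1] = min over k of (A[0][0] + B[0][1] = 5 + 7 = 12, A[0][1] + B[1][1] = 5 + -5 = 0, A[0][2] + B[2][1] = -1 + -2 = -3) = -3 (attained at k = 2)
  C[0][2] = min over k of (A[0][0] + B[0][2] = 5 + 2 = 7, A[0][1] + B[1][2] = 5 + 1 = 6, A[0][2] + B[2][2] = -1 + 7 = 6) = 6 (attained at k = 1)
  C[1][0] = min over k of (A[1][0] + B[0][0] = -5 + -5 = -10, A[1][1] + B[1][0] = 7 + -2 = 5, A[1][2] + B[2][0] = -3 + -5 = -8) = -10 (attained at k = 0)
  C[1][1] = min over k of (A[1][0] + B[0][1] = -5 + 7 = 2, A[1][1] + B[1][1] = 7 + -5 = 2, A[1][2] + B[2][1] = -3 + -2 = -5) = -5 (attained at k = 2)
  C[1][2] = min over k of (A[1][0] + B[0][2] = -5 + 2 = -3, A[1][1] + B[1][2] = 7 + 1 = 8, A[1][2] + B[2][2] = -3 + 7 = 4) = -3 (attained at k = 0)
  C[2][0] = min over k of (A[2][0] + B[0][0] = 5 + -5 = 0, A[2][1] + B[1][0] = 5 + -2 = 3, A[2][2] + B[2][0] = 9 + -5 = 4) = 0 (attained at k = 0)
  C[2][1] = min over k of (A[2][0] + B[0][1] = 5 + 7 = 12, A[2][1] + B[1][1] = 5 + -5 = 0, A[2][2] + B[2][1] = 9 + -2 = 7) = 0 (attained at k = 1)
  C[2][2] = min over k of (A[2][0] + B[0][2] = 5 + 2 = 7, A[2][1] + B[1][2] = 5 + 1 = 6, A[2][2] + B[2][2] = 9 + 7 = 16) = 6 (attained at k = 1)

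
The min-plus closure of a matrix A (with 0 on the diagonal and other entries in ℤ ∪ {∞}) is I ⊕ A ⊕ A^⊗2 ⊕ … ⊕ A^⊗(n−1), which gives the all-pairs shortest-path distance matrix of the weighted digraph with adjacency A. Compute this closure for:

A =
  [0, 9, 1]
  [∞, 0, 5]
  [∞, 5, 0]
Closure =
  [0, 6, 1]
  [∞, 0, 5]
  [∞, 5, 0]

This is the Floyd-Warshall all-pairs shortest-path computation. For each intermediate vertex k = 0, 1, …, 2, update dist[i][j] ← min(dist[i][j], dist[i][k] + dist[k][j]). The final matrix gives, for each (i, j), the minimum total weight of any directed path from i to j (possibly empty when i = j).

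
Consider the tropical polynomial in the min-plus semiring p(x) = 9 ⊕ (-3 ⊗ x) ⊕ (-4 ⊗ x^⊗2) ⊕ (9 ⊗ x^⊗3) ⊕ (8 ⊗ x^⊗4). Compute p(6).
p(6) = 3

A tropical monomial a ⊗ x^⊗i evaluates to a + i · x. Evaluating each term at x = 6:
  Term 0 contributes 9 + 0 · 6 = 9
  Term 1 contributes -3 + 1 · 6 = 3
  Term 2 contributes -4 + 2 · 6 = 8
  Term 3 contributes 9 + 3 · 6 = 27
  Term 4 contributes 8 + 4 · 6 = 32
p(6) = ⊕ of these = min[9, 3, 8, 27, 32] = 3.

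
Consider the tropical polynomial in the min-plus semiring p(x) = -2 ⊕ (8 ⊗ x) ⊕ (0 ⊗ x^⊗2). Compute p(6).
p(6) = -2

A tropical monomial a ⊗ x^⊗i evaluates to a + i · x. Evaluating each term at x = 6:
  Term 0 contributes -2 + 0 · 6 = -2
  Term 1 contributes 8 + 1 · 6 = 14
  Term 2 contributes 0 + 2 · 6 = 12
p(6) = ⊕ of these = min[-2, 14, 12] = -2.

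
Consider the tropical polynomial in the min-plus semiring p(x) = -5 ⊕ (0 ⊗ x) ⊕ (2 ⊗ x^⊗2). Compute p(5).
p(5) = -5

A tropical monomial a ⊗ x^⊗i evaluates to a + i · x. Evaluating each term at x = 5:
  Term 0 contributes -5 + 0 · 5 = -5
  Term 1 contributes 0 + 1 · 5 = 5
  Term 2 contributes 2 + 2 · 5 = 12
p(5) = ⊕ of these = min[-5, 5, 12] = -5.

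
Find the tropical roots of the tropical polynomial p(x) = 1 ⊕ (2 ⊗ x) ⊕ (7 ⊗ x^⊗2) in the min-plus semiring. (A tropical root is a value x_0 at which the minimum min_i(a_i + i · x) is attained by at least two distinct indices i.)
Roots: {-5, -1}

Each tropical root is a break point of the lower envelope of the lines y = a_i + i · x (there are 3 lines, with slopes 0, 1, ..., 2). Only the lines that attain the minimum somewhere contribute to roots; other lines are dominated. Here the surviving (envelope) indices are i = 2, i = 1, i = 0.
Intersections between consecutive envelope lines give the roots: for adjacent envelope indices i < j the intersection is x = (a_i − a_j) / (j − i). Reading off the sorted break points: {-5, -1}.
Verification: at each break x_0, at least two indices attain the minimum of min_i(a_i + i · x_0).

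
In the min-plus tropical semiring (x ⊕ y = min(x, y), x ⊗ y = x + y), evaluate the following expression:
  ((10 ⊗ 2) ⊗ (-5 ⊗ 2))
((10 ⊗ 2) ⊗ (-5 ⊗ 2)) = 9

Expand innermost to outermost. Recall ⊕ takes the minimum of its arguments and ⊗ takes their sum. Working out the expression ((10 ⊗ 2) ⊗ (-5 ⊗ 2)) gives 9.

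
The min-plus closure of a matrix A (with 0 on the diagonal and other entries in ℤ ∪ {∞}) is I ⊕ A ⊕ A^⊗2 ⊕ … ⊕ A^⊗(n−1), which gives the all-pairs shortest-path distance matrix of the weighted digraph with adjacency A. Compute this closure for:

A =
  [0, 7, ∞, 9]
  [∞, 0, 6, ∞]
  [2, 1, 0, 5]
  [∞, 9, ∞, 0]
Closure =
  [0, 7, 13, 9]
  [8, 0, 6, 11]
  [2, 1, 0, 5]
  [17, 9, 15, 0]

This is the Floyd-Warshall all-pairs shortest-path computation. For each intermediate vertex k = 0, 1, …, 3, update dist[i][j] ← min(dist[i][j], dist[i][k] + dist[k][j]). The final matrix gives, for each (i, j), the minimum total weight of any directed path from i to j (possibly empty when i = j).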